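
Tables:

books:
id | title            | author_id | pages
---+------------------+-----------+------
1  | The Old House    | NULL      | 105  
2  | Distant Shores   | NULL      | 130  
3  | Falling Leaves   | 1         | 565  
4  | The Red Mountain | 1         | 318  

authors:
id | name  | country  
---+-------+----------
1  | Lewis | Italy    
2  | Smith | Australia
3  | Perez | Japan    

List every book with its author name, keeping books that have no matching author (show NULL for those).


LEFT JOIN keeps every row from books (the left table); where author_id has no match in authors, the author columns become NULL. Walk through each book:
  - book 1 (The Old House): author_id=NULL, no match -> kept with NULL
  - book 2 (Distant Shores): author_id=NULL, no match -> kept with NULL
  - book 3 (Falling Leaves): author_id=1 -> matches Lewis
  - book 4 (The Red Mountain): author_id=1 -> matches Lewis
All 4 rows appear; 2 have NULL author.

SQL:
SELECT a.title, b.name AS author
FROM books a
LEFT JOIN authors b ON a.author_id = b.id

Result:
title            | author
-----------------+-------
The Old House    | NULL  
Distant Shores   | NULL  
Falling Leaves   | Lewis 
The Red Mountain | Lewis 


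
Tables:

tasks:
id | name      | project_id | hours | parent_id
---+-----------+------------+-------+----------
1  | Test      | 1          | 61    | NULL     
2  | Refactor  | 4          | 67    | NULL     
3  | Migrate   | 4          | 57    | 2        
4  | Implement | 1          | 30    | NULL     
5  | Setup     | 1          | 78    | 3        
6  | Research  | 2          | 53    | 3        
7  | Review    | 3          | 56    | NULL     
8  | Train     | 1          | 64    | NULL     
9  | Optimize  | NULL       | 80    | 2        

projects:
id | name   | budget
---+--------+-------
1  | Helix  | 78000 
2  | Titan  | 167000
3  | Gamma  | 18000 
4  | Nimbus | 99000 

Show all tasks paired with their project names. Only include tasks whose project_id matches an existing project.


INNER JOIN keeps only tasks rows whose project_id matches an id in projects. Walk through each task:
  - task 1 (Test): project_id=1 -> matches Helix
  - task 2 (Refactor): project_id=4 -> matches Nimbus
  - task 3 (Migrate): project_id=4 -> matches Nimbus
  - task 4 (Implement): project_id=1 -> matches Helix
  - task 5 (Setup): project_id=1 -> matches Helix
  - task 6 (Research): project_id=2 -> matches Titan
  - task 7 (Review): project_id=3 -> matches Gamma
  - task 8 (Train): project_id=1 -> matches Helix
  - task 9 (Optimize): project_id=NULL, no match -> dropped
So 1 of 9 rows is dropped.

SQL:
SELECT a.name, b.name AS project
FROM tasks a
INNER JOIN projects b ON a.project_id = b.id

Result:
name      | project
----------+--------
Test      | Helix  
Refactor  | Nimbus 
Migrate   | Nimbus 
Implement | Helix  
Setup     | Helix  
Research  | Titan  
Review    | Gamma  
Train     | Helix  


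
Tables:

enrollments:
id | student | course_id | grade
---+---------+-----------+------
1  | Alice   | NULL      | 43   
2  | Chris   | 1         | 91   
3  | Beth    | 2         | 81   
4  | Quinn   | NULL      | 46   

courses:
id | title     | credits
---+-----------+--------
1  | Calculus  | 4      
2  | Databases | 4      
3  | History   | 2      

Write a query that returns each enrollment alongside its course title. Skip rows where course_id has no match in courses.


INNER JOIN keeps only enrollments rows whose course_id matches an id in courses. Walk through each enrollment:
  - enrollment 1 (Alice): course_id=NULL, no match -> dropped
  - enrollment 2 (Chris): course_id=1 -> matches Calculus
  - enrollment 3 (Beth): course_id=2 -> matches Databases
  - enrollment 4 (Quinn): course_id=NULL, no match -> dropped
So 2 of 4 rows are dropped.

SQL:
SELECT a.student, b.title AS course
FROM enrollments a
INNER JOIN courses b ON a.course_id = b.id

Result:
student | course   
--------+----------
Chris   | Calculus 
Beth    | Databases


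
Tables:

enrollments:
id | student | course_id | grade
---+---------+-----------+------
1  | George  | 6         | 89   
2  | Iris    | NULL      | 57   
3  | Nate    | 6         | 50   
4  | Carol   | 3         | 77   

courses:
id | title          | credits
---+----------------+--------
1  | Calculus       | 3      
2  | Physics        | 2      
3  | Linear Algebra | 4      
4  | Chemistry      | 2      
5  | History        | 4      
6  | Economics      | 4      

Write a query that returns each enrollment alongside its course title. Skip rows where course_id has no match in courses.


INNER JOIN keeps only enrollments rows whose course_id matches an id in courses. Walk through each enrollment:
  - enrollment 1 (George): course_id=6 -> matches Economics
  - enrollment 2 (Iris): course_id=NULL, no match -> dropped
  - enrollment 3 (Nate): course_id=6 -> matches Economics
  - enrollment 4 (Carol): course_id=3 -> matches Linear Algebra
So 1 of 4 rows is dropped.

SQL:
SELECT a.student, b.title AS course
FROM enrollments a
INNER JOIN courses b ON a.course_id = b.id

Result:
student | course        
--------+---------------
George  | Economics     
Nate    | Economics     
Carol   | Linear Algebra


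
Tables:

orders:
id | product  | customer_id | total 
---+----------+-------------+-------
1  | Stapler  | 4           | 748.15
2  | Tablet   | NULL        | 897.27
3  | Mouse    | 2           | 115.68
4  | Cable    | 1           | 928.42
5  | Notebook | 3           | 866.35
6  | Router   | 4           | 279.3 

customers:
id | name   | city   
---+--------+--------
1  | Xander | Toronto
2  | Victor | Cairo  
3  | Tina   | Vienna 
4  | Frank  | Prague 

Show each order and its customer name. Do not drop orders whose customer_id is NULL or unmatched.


LEFT JOIN keeps every row from orders (the left table); where customer_id has no match in customers, the customer columns become NULL. Walk through each order:
  - order 1 (Stapler): customer_id=4 -> matches Frank
  - order 2 (Tablet): customer_id=NULL, no match -> kept with NULL
  - order 3 (Mouse): customer_id=2 -> matches Victor
  - order 4 (Cable): customer_id=1 -> matches Xander
  - order 5 (Notebook): customer_id=3 -> matches Tina
  - order 6 (Router): customer_id=4 -> matches Frank
All 6 rows appear; 1 has NULL customer.

SQL:
SELECT a.product, b.name AS customer
FROM orders a
LEFT JOIN customers b ON a.customer_id = b.id

Result:
product  | customer
---------+---------
Stapler  | Frank   
Tablet   | NULL    
Mouse    | Victor  
Cable    | Xander  
Notebook | Tina    
Router   | Frank   


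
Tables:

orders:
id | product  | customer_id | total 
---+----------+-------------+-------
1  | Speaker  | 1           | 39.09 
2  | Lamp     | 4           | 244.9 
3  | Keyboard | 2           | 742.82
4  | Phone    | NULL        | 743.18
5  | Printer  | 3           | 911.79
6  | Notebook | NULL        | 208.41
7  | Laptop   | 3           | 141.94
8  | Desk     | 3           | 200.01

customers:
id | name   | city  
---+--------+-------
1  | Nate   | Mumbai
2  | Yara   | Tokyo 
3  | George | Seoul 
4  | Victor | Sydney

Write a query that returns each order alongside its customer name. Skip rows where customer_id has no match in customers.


INNER JOIN keeps only orders rows whose customer_id matches an id in customers. Walk through each order:
  - order 1 (Speaker): customer_id=1 -> matches Nate
  - order 2 (Lamp): customer_id=4 -> matches Victor
  - order 3 (Keyboard): customer_id=2 -> matches Yara
  - order 4 (Phone): customer_id=NULL, no match -> dropped
  - order 5 (Printer): customer_id=3 -> matches George
  - order 6 (Notebook): customer_id=NULL, no match -> dropped
  - order 7 (Laptop): customer_id=3 -> matches George
  - order 8 (Desk): customer_id=3 -> matches George
So 2 of 8 rows are dropped.

SQL:
SELECT a.product, b.name AS customer
FROM orders a
INNER JOIN customers b ON a.customer_id = b.id

Result:
product  | customer
---------+---------
Speaker  | Nate    
Lamp     | Victor  
Keyboard | Yara    
Printer  | George  
Laptop   | George  
Desk     | George  


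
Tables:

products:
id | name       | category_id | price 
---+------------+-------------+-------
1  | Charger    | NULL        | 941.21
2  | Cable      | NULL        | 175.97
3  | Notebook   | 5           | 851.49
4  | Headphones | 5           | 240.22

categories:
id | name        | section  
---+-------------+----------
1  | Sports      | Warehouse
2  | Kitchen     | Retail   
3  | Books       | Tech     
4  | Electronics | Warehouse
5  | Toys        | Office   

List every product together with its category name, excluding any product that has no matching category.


INNER JOIN keeps only products rows whose category_id matches an id in categories. Walk through each product:
  - product 1 (Charger): category_id=NULL, no match -> dropped
  - product 2 (Cable): category_id=NULL, no match -> dropped
  - product 3 (Notebook): category_id=5 -> matches Toys
  - product 4 (Headphones): category_id=5 -> matches Toys
So 2 of 4 rows are dropped.

SQL:
SELECT a.name, b.name AS category
FROM products a
INNER JOIN categories b ON a.category_id = b.id

Result:
name       | category
-----------+---------
Notebook   | Toys    
Headphones | Toys    


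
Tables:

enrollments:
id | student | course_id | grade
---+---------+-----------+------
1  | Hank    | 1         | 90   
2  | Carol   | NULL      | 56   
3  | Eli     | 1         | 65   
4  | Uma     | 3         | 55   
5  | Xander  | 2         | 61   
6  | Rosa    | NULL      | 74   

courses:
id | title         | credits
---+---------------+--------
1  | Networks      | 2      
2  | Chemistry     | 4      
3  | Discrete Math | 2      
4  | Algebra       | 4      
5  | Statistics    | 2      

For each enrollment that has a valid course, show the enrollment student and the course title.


INNER JOIN keeps only enrollments rows whose course_id matches an id in courses. Walk through each enrollment:
  - enrollment 1 (Hank): course_id=1 -> matches Networks
  - enrollment 2 (Carol): course_id=NULL, no match -> dropped
  - enrollment 3 (Eli): course_id=1 -> matches Networks
  - enrollment 4 (Uma): course_id=3 -> matches Discrete Math
  - enrollment 5 (Xander): course_id=2 -> matches Chemistry
  - enrollment 6 (Rosa): course_id=NULL, no match -> dropped
So 2 of 6 rows are dropped.

SQL:
SELECT a.student, b.title AS course
FROM enrollments a
INNER JOIN courses b ON a.course_id = b.id

Result:
student | course       
--------+--------------
Hank    | Networks     
Eli     | Networks     
Uma     | Discrete Math
Xander  | Chemistry    


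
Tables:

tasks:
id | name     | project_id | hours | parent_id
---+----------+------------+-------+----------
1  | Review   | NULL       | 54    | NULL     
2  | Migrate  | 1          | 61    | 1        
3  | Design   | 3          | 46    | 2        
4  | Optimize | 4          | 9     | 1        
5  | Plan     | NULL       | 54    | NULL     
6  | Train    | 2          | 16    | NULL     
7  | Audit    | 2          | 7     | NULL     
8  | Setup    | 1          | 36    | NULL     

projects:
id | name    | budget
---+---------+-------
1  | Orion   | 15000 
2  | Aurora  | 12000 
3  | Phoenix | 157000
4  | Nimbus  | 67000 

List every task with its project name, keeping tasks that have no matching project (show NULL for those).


LEFT JOIN keeps every row from tasks (the left table); where project_id has no match in projects, the project columns become NULL. Walk through each task:
  - task 1 (Review): project_id=NULL, no match -> kept with NULL
  - task 2 (Migrate): project_id=1 -> matches Orion
  - task 3 (Design): project_id=3 -> matches Phoenix
  - task 4 (Optimize): project_id=4 -> matches Nimbus
  - task 5 (Plan): project_id=NULL, no match -> kept with NULL
  - task 6 (Train): project_id=2 -> matches Aurora
  - task 7 (Audit): project_id=2 -> matches Aurora
  - task 8 (Setup): project_id=1 -> matches Orion
All 8 rows appear; 2 have NULL project.

SQL:
SELECT a.name, b.name AS project
FROM tasks a
LEFT JOIN projects b ON a.project_id = b.id

Result:
name     | project
---------+--------
Review   | NULL   
Migrate  | Orion  
Design   | Phoenix
Optimize | Nimbus 
Plan     | NULL   
Train    | Aurora 
Audit    | Aurora 
Setup    | Orion  


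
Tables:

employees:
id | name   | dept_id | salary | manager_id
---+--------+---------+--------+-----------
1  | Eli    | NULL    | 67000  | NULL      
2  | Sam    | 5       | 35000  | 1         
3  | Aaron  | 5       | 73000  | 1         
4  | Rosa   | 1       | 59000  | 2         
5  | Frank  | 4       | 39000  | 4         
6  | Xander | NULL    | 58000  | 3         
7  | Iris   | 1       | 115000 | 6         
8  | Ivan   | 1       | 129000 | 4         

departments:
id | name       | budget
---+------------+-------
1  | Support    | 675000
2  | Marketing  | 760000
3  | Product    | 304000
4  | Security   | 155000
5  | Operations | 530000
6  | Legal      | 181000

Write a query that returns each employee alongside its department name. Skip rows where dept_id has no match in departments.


INNER JOIN keeps only employees rows whose dept_id matches an id in departments. Walk through each employee:
  - employee 1 (Eli): dept_id=NULL, no match -> dropped
  - employee 2 (Sam): dept_id=5 -> matches Operations
  - employee 3 (Aaron): dept_id=5 -> matches Operations
  - employee 4 (Rosa): dept_id=1 -> matches Support
  - employee 5 (Frank): dept_id=4 -> matches Security
  - employee 6 (Xander): dept_id=NULL, no match -> dropped
  - employee 7 (Iris): dept_id=1 -> matches Support
  - employee 8 (Ivan): dept_id=1 -> matches Support
So 2 of 8 rows are dropped.

SQL:
SELECT a.name, b.name AS department
FROM employees a
INNER JOIN departments b ON a.dept_id = b.id

Result:
name  | department
------+-----------
Sam   | Operations
Aaron | Operations
Rosa  | Support   
Frank | Security  
Iris  | Support   
Ivan  | Support   


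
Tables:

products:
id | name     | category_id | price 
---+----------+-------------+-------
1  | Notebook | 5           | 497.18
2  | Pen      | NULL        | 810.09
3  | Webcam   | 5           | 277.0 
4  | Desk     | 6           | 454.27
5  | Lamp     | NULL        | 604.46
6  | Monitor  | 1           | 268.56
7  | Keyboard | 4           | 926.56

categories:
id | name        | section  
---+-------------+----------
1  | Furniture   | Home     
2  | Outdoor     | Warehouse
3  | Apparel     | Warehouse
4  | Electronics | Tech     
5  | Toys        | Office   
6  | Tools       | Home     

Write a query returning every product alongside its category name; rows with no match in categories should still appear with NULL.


LEFT JOIN keeps every row from products (the left table); where category_id has no match in categories, the category columns become NULL. Walk through each product:
  - product 1 (Notebook): category_id=5 -> matches Toys
  - product 2 (Pen): category_id=NULL, no match -> kept with NULL
  - product 3 (Webcam): category_id=5 -> matches Toys
  - product 4 (Desk): category_id=6 -> matches Tools
  - product 5 (Lamp): category_id=NULL, no match -> kept with NULL
  - product 6 (Monitor): category_id=1 -> matches Furniture
  - product 7 (Keyboard): category_id=4 -> matches Electronics
All 7 rows appear; 2 have NULL category.

SQL:
SELECT a.name, b.name AS category
FROM products a
LEFT JOIN categories b ON a.category_id = b.id

Result:
name     | category   
---------+------------
Notebook | Toys       
Pen      | NULL       
Webcam   | Toys       
Desk     | Tools      
Lamp     | NULL       
Monitor  | Furniture  
Keyboard | Electronics


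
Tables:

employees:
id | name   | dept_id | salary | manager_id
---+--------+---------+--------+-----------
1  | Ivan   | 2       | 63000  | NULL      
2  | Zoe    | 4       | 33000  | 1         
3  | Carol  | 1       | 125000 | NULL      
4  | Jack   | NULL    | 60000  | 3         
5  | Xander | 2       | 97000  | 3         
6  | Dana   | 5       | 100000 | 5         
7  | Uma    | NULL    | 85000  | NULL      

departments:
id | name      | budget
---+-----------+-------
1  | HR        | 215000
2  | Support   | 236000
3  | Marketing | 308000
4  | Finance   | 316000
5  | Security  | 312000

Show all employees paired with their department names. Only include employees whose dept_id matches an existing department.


INNER JOIN keeps only employees rows whose dept_id matches an id in departments. Walk through each employee:
  - employee 1 (Ivan): dept_id=2 -> matches Support
  - employee 2 (Zoe): dept_id=4 -> matches Finance
  - employee 3 (Carol): dept_id=1 -> matches HR
  - employee 4 (Jack): dept_id=NULL, no match -> dropped
  - employee 5 (Xander): dept_id=2 -> matches Support
  - employee 6 (Dana): dept_id=5 -> matches Security
  - employee 7 (Uma): dept_id=NULL, no match -> dropped
So 2 of 7 rows are dropped.

SQL:
SELECT a.name, b.name AS department
FROM employees a
INNER JOIN departments b ON a.dept_id = b.id

Result:
name   | department
-------+-----------
Ivan   | Support   
Zoe    | Finance   
Carol  | HR        
Xander | Support   
Dana   | Security  


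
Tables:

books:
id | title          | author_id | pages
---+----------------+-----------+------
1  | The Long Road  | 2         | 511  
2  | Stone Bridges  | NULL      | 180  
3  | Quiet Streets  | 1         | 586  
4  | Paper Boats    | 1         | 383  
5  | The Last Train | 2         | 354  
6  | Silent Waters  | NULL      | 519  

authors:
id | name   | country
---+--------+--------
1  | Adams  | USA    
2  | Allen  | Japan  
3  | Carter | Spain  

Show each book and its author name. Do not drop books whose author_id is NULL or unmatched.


LEFT JOIN keeps every row from books (the left table); where author_id has no match in authors, the author columns become NULL. Walk through each book:
  - book 1 (The Long Road): author_id=2 -> matches Allen
  - book 2 (Stone Bridges): author_id=NULL, no match -> kept with NULL
  - book 3 (Quiet Streets): author_id=1 -> matches Adams
  - book 4 (Paper Boats): author_id=1 -> matches Adams
  - book 5 (The Last Train): author_id=2 -> matches Allen
  - book 6 (Silent Waters): author_id=NULL, no match -> kept with NULL
All 6 rows appear; 2 have NULL author.

SQL:
SELECT a.title, b.name AS author
FROM books a
LEFT JOIN authors b ON a.author_id = b.id

Result:
title          | author
---------------+-------
The Long Road  | Allen 
Stone Bridges  | NULL  
Quiet Streets  | Adams 
Paper Boats    | Adams 
The Last Train | Allen 
Silent Waters  | NULL  


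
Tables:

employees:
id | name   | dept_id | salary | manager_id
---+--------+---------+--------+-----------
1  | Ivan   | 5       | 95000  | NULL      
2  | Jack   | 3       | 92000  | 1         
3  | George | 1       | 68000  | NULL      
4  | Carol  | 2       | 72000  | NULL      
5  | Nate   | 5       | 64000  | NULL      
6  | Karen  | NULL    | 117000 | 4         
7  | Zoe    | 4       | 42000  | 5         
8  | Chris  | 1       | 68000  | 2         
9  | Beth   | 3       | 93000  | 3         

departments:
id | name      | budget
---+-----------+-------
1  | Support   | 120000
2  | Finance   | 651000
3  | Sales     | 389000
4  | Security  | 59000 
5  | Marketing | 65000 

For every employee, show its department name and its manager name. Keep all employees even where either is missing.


Two LEFT JOINs from the same base table employees: one to departments via dept_id, one to employees itself via manager_id. Both are LEFT so every employee is preserved.
Match against departments:
  - employee 1 (Ivan): dept_id=5 -> matches Marketing
  - employee 2 (Jack): dept_id=3 -> matches Sales
  - employee 3 (George): dept_id=1 -> matches Support
  - employee 4 (Carol): dept_id=2 -> matches Finance
  - employee 5 (Nate): dept_id=5 -> matches Marketing
  - employee 6 (Karen): dept_id=NULL, no match -> kept with NULL
  - employee 7 (Zoe): dept_id=4 -> matches Security
  - employee 8 (Chris): dept_id=1 -> matches Support
  - employee 9 (Beth): dept_id=3 -> matches Sales
Match against employees (self):
  - employee 1 (Ivan): manager_id=NULL -> NULL
  - employee 2 (Jack): manager_id=1 -> Ivan
  - employee 3 (George): manager_id=NULL -> NULL
  - employee 4 (Carol): manager_id=NULL -> NULL
  - employee 5 (Nate): manager_id=NULL -> NULL
  - employee 6 (Karen): manager_id=4 -> Carol
  - employee 7 (Zoe): manager_id=5 -> Nate
  - employee 8 (Chris): manager_id=2 -> Jack
  - employee 9 (Beth): manager_id=3 -> George

SQL:
SELECT a.name, b.name AS department, c.name AS manager
FROM employees a
LEFT JOIN departments b ON a.dept_id = b.id
LEFT JOIN employees c ON a.manager_id = c.id

Result:
name   | department | manager
-------+------------+--------
Ivan   | Marketing  | NULL   
Jack   | Sales      | Ivan   
George | Support    | NULL   
Carol  | Finance    | NULL   
Nate   | Marketing  | NULL   
Karen  | NULL       | Carol  
Zoe    | Security   | Nate   
Chris  | Support    | Jack   
Beth   | Sales      | George 


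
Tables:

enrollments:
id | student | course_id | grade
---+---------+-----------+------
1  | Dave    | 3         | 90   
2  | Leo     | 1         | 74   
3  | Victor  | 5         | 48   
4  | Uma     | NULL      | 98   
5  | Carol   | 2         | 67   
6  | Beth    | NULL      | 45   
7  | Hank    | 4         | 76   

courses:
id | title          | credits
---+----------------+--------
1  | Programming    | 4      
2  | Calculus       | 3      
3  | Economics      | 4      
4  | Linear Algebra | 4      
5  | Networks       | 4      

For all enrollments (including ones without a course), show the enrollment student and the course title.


LEFT JOIN keeps every row from enrollments (the left table); where course_id has no match in courses, the course columns become NULL. Walk through each enrollment:
  - enrollment 1 (Dave): course_id=3 -> matches Economics
  - enrollment 2 (Leo): course_id=1 -> matches Programming
  - enrollment 3 (Victor): course_id=5 -> matches Networks
  - enrollment 4 (Uma): course_id=NULL, no match -> kept with NULL
  - enrollment 5 (Carol): course_id=2 -> matches Calculus
  - enrollment 6 (Beth): course_id=NULL, no match -> kept with NULL
  - enrollment 7 (Hank): course_id=4 -> matches Linear Algebra
All 7 rows appear; 2 have NULL course.

SQL:
SELECT a.student, b.title AS course
FROM enrollments a
LEFT JOIN courses b ON a.course_id = b.id

Result:
student | course        
--------+---------------
Dave    | Economics     
Leo     | Programming   
Victor  | Networks      
Uma     | NULL          
Carol   | Calculus      
Beth    | NULL          
Hank    | Linear Algebra


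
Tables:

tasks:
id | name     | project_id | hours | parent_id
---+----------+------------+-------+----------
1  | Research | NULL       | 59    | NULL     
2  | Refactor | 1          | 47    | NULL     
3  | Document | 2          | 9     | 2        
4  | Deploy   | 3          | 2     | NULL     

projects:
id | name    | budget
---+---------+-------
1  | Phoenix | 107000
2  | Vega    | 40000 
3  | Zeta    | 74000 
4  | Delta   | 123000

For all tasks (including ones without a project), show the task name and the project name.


LEFT JOIN keeps every row from tasks (the left table); where project_id has no match in projects, the project columns become NULL. Walk through each task:
  - task 1 (Research): project_id=NULL, no match -> kept with NULL
  - task 2 (Refactor): project_id=1 -> matches Phoenix
  - task 3 (Document): project_id=2 -> matches Vega
  - task 4 (Deploy): project_id=3 -> matches Zeta
All 4 rows appear; 1 has NULL project.

SQL:
SELECT a.name, b.name AS project
FROM tasks a
LEFT JOIN projects b ON a.project_id = b.id

Result:
name     | project
---------+--------
Research | NULL   
Refactor | Phoenix
Document | Vega   
Deploy   | Zeta   


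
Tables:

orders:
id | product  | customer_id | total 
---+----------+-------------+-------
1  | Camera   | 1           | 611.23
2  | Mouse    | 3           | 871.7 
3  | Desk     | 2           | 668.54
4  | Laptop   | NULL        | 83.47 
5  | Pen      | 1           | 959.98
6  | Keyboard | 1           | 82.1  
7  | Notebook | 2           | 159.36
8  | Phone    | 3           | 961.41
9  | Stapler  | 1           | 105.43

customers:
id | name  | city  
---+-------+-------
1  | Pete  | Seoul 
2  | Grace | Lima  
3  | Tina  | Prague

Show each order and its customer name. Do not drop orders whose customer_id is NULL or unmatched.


LEFT JOIN keeps every row from orders (the left table); where customer_id has no match in customers, the customer columns become NULL. Walk through each order:
  - order 1 (Camera): customer_id=1 -> matches Pete
  - order 2 (Mouse): customer_id=3 -> matches Tina
  - order 3 (Desk): customer_id=2 -> matches Grace
  - order 4 (Laptop): customer_id=NULL, no match -> kept with NULL
  - order 5 (Pen): customer_id=1 -> matches Pete
  - order 6 (Keyboard): customer_id=1 -> matches Pete
  - order 7 (Notebook): customer_id=2 -> matches Grace
  - order 8 (Phone): customer_id=3 -> matches Tina
  - order 9 (Stapler): customer_id=1 -> matches Pete
All 9 rows appear; 1 has NULL customer.

SQL:
SELECT a.product, b.name AS customer
FROM orders a
LEFT JOIN customers b ON a.customer_id = b.id

Result:
product  | customer
---------+---------
Camera   | Pete    
Mouse    | Tina    
Desk     | Grace   
Laptop   | NULL    
Pen      | Pete    
Keyboard | Pete    
Notebook | Grace   
Phone    | Tina    
Stapler  | Pete    


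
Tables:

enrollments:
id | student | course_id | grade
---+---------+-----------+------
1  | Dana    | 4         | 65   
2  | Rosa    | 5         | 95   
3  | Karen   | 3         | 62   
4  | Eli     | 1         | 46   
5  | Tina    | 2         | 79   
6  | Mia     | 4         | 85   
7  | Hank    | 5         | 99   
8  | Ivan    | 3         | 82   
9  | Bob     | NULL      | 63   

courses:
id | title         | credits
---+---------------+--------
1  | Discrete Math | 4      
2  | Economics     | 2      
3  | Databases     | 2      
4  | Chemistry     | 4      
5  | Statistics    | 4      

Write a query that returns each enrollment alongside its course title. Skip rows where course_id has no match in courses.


INNER JOIN keeps only enrollments rows whose course_id matches an id in courses. Walk through each enrollment:
  - enrollment 1 (Dana): course_id=4 -> matches Chemistry
  - enrollment 2 (Rosa): course_id=5 -> matches Statistics
  - enrollment 3 (Karen): course_id=3 -> matches Databases
  - enrollment 4 (Eli): course_id=1 -> matches Discrete Math
  - enrollment 5 (Tina): course_id=2 -> matches Economics
  - enrollment 6 (Mia): course_id=4 -> matches Chemistry
  - enrollment 7 (Hank): course_id=5 -> matches Statistics
  - enrollment 8 (Ivan): course_id=3 -> matches Databases
  - enrollment 9 (Bob): course_id=NULL, no match -> dropped
So 1 of 9 rows is dropped.

SQL:
SELECT a.student, b.title AS course
FROM enrollments a
INNER JOIN courses b ON a.course_id = b.id

Result:
student | course       
--------+--------------
Dana    | Chemistry    
Rosa    | Statistics   
Karen   | Databases    
Eli     | Discrete Math
Tina    | Economics    
Mia     | Chemistry    
Hank    | Statistics   
Ivan    | Databases    


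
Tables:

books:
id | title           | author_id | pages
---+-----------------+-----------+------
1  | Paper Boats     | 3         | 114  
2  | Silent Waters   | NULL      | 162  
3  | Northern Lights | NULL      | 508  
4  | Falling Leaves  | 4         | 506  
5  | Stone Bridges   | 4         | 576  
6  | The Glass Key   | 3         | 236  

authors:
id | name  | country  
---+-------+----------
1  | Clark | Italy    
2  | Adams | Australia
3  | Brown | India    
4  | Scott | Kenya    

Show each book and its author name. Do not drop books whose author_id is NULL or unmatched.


LEFT JOIN keeps every row from books (the left table); where author_id has no match in authors, the author columns become NULL. Walk through each book:
  - book 1 (Paper Boats): author_id=3 -> matches Brown
  - book 2 (Silent Waters): author_id=NULL, no match -> kept with NULL
  - book 3 (Northern Lights): author_id=NULL, no match -> kept with NULL
  - book 4 (Falling Leaves): author_id=4 -> matches Scott
  - book 5 (Stone Bridges): author_id=4 -> matches Scott
  - book 6 (The Glass Key): author_id=3 -> matches Brown
All 6 rows appear; 2 have NULL author.

SQL:
SELECT a.title, b.name AS author
FROM books a
LEFT JOIN authors b ON a.author_id = b.id

Result:
title           | author
----------------+-------
Paper Boats     | Brown 
Silent Waters   | NULL  
Northern Lights | NULL  
Falling Leaves  | Scott 
Stone Bridges   | Scott 
The Glass Key   | Brown 


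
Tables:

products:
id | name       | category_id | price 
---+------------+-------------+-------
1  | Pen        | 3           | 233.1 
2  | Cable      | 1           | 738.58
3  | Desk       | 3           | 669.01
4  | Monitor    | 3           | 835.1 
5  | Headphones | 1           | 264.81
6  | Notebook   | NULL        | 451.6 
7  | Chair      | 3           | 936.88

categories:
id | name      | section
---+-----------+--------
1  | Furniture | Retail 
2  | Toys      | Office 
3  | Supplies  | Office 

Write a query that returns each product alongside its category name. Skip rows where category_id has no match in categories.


INNER JOIN keeps only products rows whose category_id matches an id in categories. Walk through each product:
  - product 1 (Pen): category_id=3 -> matches Supplies
  - product 2 (Cable): category_id=1 -> matches Furniture
  - product 3 (Desk): category_id=3 -> matches Supplies
  - product 4 (Monitor): category_id=3 -> matches Supplies
  - product 5 (Headphones): category_id=1 -> matches Furniture
  - product 6 (Notebook): category_id=NULL, no match -> dropped
  - product 7 (Chair): category_id=3 -> matches Supplies
So 1 of 7 rows is dropped.

SQL:
SELECT a.name, b.name AS category
FROM products a
INNER JOIN categories b ON a.category_id = b.id

Result:
name       | category 
-----------+----------
Pen        | Supplies 
Cable      | Furniture
Desk       | Supplies 
Monitor    | Supplies 
Headphones | Furniture
Chair      | Supplies 


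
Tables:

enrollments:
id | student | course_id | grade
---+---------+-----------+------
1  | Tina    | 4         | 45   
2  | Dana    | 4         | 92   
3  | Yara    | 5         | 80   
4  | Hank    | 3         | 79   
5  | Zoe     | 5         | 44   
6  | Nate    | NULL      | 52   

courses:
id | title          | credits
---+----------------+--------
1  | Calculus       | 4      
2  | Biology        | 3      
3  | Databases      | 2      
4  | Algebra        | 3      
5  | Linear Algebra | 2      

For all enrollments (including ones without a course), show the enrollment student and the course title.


LEFT JOIN keeps every row from enrollments (the left table); where course_id has no match in courses, the course columns become NULL. Walk through each enrollment:
  - enrollment 1 (Tina): course_id=4 -> matches Algebra
  - enrollment 2 (Dana): course_id=4 -> matches Algebra
  - enrollment 3 (Yara): course_id=5 -> matches Linear Algebra
  - enrollment 4 (Hank): course_id=3 -> matches Databases
  - enrollment 5 (Zoe): course_id=5 -> matches Linear Algebra
  - enrollment 6 (Nate): course_id=NULL, no match -> kept with NULL
All 6 rows appear; 1 has NULL course.

SQL:
SELECT a.student, b.title AS course
FROM enrollments a
LEFT JOIN courses b ON a.course_id = b.id

Result:
student | course        
--------+---------------
Tina    | Algebra       
Dana    | Algebra       
Yara    | Linear Algebra
Hank    | Databases     
Zoe     | Linear Algebra
Nate    | NULL          


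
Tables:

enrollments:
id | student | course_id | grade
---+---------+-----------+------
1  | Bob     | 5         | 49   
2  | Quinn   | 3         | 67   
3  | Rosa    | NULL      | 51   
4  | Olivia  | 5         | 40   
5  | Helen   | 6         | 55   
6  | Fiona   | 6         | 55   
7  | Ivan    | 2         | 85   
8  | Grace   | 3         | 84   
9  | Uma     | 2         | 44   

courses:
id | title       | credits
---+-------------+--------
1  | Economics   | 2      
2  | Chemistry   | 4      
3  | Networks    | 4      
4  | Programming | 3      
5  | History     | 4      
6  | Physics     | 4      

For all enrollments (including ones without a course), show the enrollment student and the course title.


LEFT JOIN keeps every row from enrollments (the left table); where course_id has no match in courses, the course columns become NULL. Walk through each enrollment:
  - enrollment 1 (Bob): course_id=5 -> matches History
  - enrollment 2 (Quinn): course_id=3 -> matches Networks
  - enrollment 3 (Rosa): course_id=NULL, no match -> kept with NULL
  - enrollment 4 (Olivia): course_id=5 -> matches History
  - enrollment 5 (Helen): course_id=6 -> matches Physics
  - enrollment 6 (Fiona): course_id=6 -> matches Physics
  - enrollment 7 (Ivan): course_id=2 -> matches Chemistry
  - enrollment 8 (Grace): course_id=3 -> matches Networks
  - enrollment 9 (Uma): course_id=2 -> matches Chemistry
All 9 rows appear; 1 has NULL course.

SQL:
SELECT a.student, b.title AS course
FROM enrollments a
LEFT JOIN courses b ON a.course_id = b.id

Result:
student | course   
--------+----------
Bob     | History  
Quinn   | Networks 
Rosa    | NULL     
Olivia  | History  
Helen   | Physics  
Fiona   | Physics  
Ivan    | Chemistry
Grace   | Networks 
Uma     | Chemistry


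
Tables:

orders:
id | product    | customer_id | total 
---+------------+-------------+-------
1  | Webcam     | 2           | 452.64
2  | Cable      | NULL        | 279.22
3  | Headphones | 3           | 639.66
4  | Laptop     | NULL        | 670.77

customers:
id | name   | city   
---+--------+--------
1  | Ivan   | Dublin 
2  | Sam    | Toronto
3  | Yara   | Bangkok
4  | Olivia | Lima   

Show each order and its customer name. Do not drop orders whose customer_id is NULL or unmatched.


LEFT JOIN keeps every row from orders (the left table); where customer_id has no match in customers, the customer columns become NULL. Walk through each order:
  - order 1 (Webcam): customer_id=2 -> matches Sam
  - order 2 (Cable): customer_id=NULL, no match -> kept with NULL
  - order 3 (Headphones): customer_id=3 -> matches Yara
  - order 4 (Laptop): customer_id=NULL, no match -> kept with NULL
All 4 rows appear; 2 have NULL customer.

SQL:
SELECT a.product, b.name AS customer
FROM orders a
LEFT JOIN customers b ON a.customer_id = b.id

Result:
product    | customer
-----------+---------
Webcam     | Sam     
Cable      | NULL    
Headphones | Yara    
Laptop     | NULL    


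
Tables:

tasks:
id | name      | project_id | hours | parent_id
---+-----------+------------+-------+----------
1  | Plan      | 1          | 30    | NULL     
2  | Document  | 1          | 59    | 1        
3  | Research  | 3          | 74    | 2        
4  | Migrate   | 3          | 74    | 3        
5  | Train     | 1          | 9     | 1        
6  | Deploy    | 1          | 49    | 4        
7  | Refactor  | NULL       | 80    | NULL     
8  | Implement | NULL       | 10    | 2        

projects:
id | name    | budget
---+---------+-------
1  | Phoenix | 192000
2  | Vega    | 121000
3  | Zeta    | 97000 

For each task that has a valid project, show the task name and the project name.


INNER JOIN keeps only tasks rows whose project_id matches an id in projects. Walk through each task:
  - task 1 (Plan): project_id=1 -> matches Phoenix
  - task 2 (Document): project_id=1 -> matches Phoenix
  - task 3 (Research): project_id=3 -> matches Zeta
  - task 4 (Migrate): project_id=3 -> matches Zeta
  - task 5 (Train): project_id=1 -> matches Phoenix
  - task 6 (Deploy): project_id=1 -> matches Phoenix
  - task 7 (Refactor): project_id=NULL, no match -> dropped
  - task 8 (Implement): project_id=NULL, no match -> dropped
So 2 of 8 rows are dropped.

SQL:
SELECT a.name, b.name AS project
FROM tasks a
INNER JOIN projects b ON a.project_id = b.id

Result:
name     | project
---------+--------
Plan     | Phoenix
Document | Phoenix
Research | Zeta   
Migrate  | Zeta   
Train    | Phoenix
Deploy   | Phoenix


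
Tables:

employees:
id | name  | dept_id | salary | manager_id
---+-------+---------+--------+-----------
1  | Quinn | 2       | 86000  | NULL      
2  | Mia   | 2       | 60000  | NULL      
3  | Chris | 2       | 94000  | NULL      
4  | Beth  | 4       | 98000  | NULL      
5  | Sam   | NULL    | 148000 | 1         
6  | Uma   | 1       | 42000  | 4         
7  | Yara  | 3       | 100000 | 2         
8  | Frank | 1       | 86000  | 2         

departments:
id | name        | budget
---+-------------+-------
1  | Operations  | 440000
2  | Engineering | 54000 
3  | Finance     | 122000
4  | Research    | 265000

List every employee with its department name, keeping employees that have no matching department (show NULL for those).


LEFT JOIN keeps every row from employees (the left table); where dept_id has no match in departments, the department columns become NULL. Walk through each employee:
  - employee 1 (Quinn): dept_id=2 -> matches Engineering
  - employee 2 (Mia): dept_id=2 -> matches Engineering
  - employee 3 (Chris): dept_id=2 -> matches Engineering
  - employee 4 (Beth): dept_id=4 -> matches Research
  - employee 5 (Sam): dept_id=NULL, no match -> kept with NULL
  - employee 6 (Uma): dept_id=1 -> matches Operations
  - employee 7 (Yara): dept_id=3 -> matches Finance
  - employee 8 (Frank): dept_id=1 -> matches Operations
All 8 rows appear; 1 has NULL department.

SQL:
SELECT a.name, b.name AS department
FROM employees a
LEFT JOIN departments b ON a.dept_id = b.id

Result:
name  | department 
------+------------
Quinn | Engineering
Mia   | Engineering
Chris | Engineering
Beth  | Research   
Sam   | NULL       
Uma   | Operations 
Yara  | Finance    
Frank | Operations 


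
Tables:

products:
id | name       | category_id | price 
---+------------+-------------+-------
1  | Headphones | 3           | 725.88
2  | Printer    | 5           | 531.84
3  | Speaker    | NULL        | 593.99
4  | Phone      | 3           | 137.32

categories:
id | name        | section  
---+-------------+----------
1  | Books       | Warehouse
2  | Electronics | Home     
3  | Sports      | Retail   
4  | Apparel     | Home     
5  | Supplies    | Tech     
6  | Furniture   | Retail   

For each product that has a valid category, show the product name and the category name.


INNER JOIN keeps only products rows whose category_id matches an id in categories. Walk through each product:
  - product 1 (Headphones): category_id=3 -> matches Sports
  - product 2 (Printer): category_id=5 -> matches Supplies
  - product 3 (Speaker): category_id=NULL, no match -> dropped
  - product 4 (Phone): category_id=3 -> matches Sports
So 1 of 4 rows is dropped.

SQL:
SELECT a.name, b.name AS category
FROM products a
INNER JOIN categories b ON a.category_id = b.id

Result:
name       | category
-----------+---------
Headphones | Sports  
Printer    | Supplies
Phone      | Sports  


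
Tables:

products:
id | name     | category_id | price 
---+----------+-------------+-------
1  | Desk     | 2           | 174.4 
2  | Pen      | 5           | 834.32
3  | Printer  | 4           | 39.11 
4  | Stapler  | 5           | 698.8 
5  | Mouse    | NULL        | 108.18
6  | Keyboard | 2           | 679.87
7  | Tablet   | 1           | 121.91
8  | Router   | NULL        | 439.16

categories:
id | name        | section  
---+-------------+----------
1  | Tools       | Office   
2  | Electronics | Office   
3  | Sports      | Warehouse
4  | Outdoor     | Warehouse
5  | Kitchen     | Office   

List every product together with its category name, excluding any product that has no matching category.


INNER JOIN keeps only products rows whose category_id matches an id in categories. Walk through each product:
  - product 1 (Desk): category_id=2 -> matches Electronics
  - product 2 (Pen): category_id=5 -> matches Kitchen
  - product 3 (Printer): category_id=4 -> matches Outdoor
  - product 4 (Stapler): category_id=5 -> matches Kitchen
  - product 5 (Mouse): category_id=NULL, no match -> dropped
  - product 6 (Keyboard): category_id=2 -> matches Electronics
  - product 7 (Tablet): category_id=1 -> matches Tools
  - product 8 (Router): category_id=NULL, no match -> dropped
So 2 of 8 rows are dropped.

SQL:
SELECT a.name, b.name AS category
FROM products a
INNER JOIN categories b ON a.category_id = b.id

Result:
name     | category   
---------+------------
Desk     | Electronics
Pen      | Kitchen    
Printer  | Outdoor    
Stapler  | Kitchen    
Keyboard | Electronics
Tablet   | Tools      


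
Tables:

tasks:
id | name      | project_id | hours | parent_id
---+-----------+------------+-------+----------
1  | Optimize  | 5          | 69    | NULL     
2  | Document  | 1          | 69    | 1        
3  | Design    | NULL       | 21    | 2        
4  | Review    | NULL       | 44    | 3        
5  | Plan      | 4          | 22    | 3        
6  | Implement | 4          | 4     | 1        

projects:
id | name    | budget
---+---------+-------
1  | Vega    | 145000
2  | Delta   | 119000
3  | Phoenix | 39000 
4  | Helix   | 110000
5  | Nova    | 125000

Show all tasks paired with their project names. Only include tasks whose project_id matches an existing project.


INNER JOIN keeps only tasks rows whose project_id matches an id in projects. Walk through each task:
  - task 1 (Optimize): project_id=5 -> matches Nova
  - task 2 (Document): project_id=1 -> matches Vega
  - task 3 (Design): project_id=NULL, no match -> dropped
  - task 4 (Review): project_id=NULL, no match -> dropped
  - task 5 (Plan): project_id=4 -> matches Helix
  - task 6 (Implement): project_id=4 -> matches Helix
So 2 of 6 rows are dropped.

SQL:
SELECT a.name, b.name AS project
FROM tasks a
INNER JOIN projects b ON a.project_id = b.id

Result:
name      | project
----------+--------
Optimize  | Nova   
Document  | Vega   
Plan      | Helix  
Implement | Helix  
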